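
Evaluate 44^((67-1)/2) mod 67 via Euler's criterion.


p = 67 is prime and the exponent is (p-1)/2 = 33, so by Euler's criterion 44^33 = (44/67) = +1 or -1 mod 67.
Compute by square-and-multiply:
  33 = 32 + 1 (binary 100001)
  Repeated squaring mod 67: 44^1 = 44, 44^2 = 60, 44^4 = 49, 44^8 = 56, 44^16 = 54, 44^32 = 35
  44^33 = 44^32 * 44^1 = 35 * 44 mod 67
    35 * 44 = 1540 = 66 mod 67
  44^33 = 66 mod 67
Result 66 = p - 1 = -1 mod 67: 44 is a quadratic non-residue mod 67. As a residue in [0, p-1] the value is 66.
44^33 mod 67 = 66

66


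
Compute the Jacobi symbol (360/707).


Compute (360/707) via quadratic reciprocity:
  pull out 2: (2/707) = -1  (since 707 mod 8 = 3)
  pull out 2: (2/707) = -1  (since 707 mod 8 = 3)
  pull out 2: (2/707) = -1  (since 707 mod 8 = 3)
  reciprocity: (45/707) -> +(707/45)
  reduce: (32/45)
  pull out 2: (2/45) = -1  (since 45 mod 8 = 5)
  pull out 2: (2/45) = -1  (since 45 mod 8 = 5)
  pull out 2: (2/45) = -1  (since 45 mod 8 = 5)
  pull out 2: (2/45) = -1  (since 45 mod 8 = 5)
  pull out 2: (2/45) = -1  (since 45 mod 8 = 5)
  (1/45) = 1
Product of signs = 1

1


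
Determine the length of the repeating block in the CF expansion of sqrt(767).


Run the CF algorithm for sqrt(767).
a_0 = floor(sqrt(767)) = 27; set m_0=0, q_0=1.
Recurrence: m' = q*a - m,  q' = (d - m'^2)/q,  a' = floor((a_0 + m')/q').
  step 1: m=27, q=38, a=1
  step 2: m=11, q=17, a=2
  step 3: m=23, q=14, a=3
  step 4: m=19, q=29, a=1
  step 5: m=10, q=23, a=1
  step 6: m=13, q=26, a=1
  step 7: m=13, q=23, a=1
  step 8: m=10, q=29, a=1
  step 9: m=19, q=14, a=3
  step 10: m=23, q=17, a=2
  step 11: m=11, q=38, a=1
  step 12: m=27, q=1, a=54
a_12 = 2*a_0 = 54, so the period closes here.
sqrt(767) = [27; 1, 2, 3, 1, 1, 1, 1, 1, 3, 2, 1, 54]
Period length = 12

12


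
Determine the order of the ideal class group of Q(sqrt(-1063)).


K = Q(sqrt(-1063)). d mod 4 = 1, so D = disc(K) = d = -1063
h(K) equals the number of primitive reduced positive-definite forms (a, b, c) = a*x^2 + b*x*y + c*y^2 with b^2 - 4ac = D,
where reduced means |b| <= a <= c, with b >= 0 whenever |b| = a or a = c, and primitive means gcd(a, b, c) = 1.
Reduced forces 3a^2 <= |D| = 1063, so 1 <= a <= 18; b must have the parity of D, and c = (b^2 - D)/(4a) must be an integer >= a.
Enumerate a = 1..18, b in [-a, a]:
  a=1: (1, 1, 266)  [1]
  a=2: (2, -1, 133), (2, 1, 133)  [2]
  a=3: none
  a=4: (4, -3, 67), (4, 3, 67)  [2]
  a=5..6: none
  a=7: (7, -1, 38), (7, 1, 38)  [2]
  a=8: (8, -5, 34), (8, 5, 34)  [2]
  a=9..10: none
  a=11: (11, -9, 26), (11, 9, 26)  [2]
  a=12: none
  a=13: (13, -9, 22), (13, 9, 22)  [2]
  a=14: (14, -13, 22), (14, -1, 19), (14, 1, 19), (14, 13, 22)  [4]
  a=15: none
  a=16: (16, -5, 17), (16, 5, 17)  [2]
  a=17..18: none
Total reduced forms: 1 + 2 + 2 + 2 + 2 + 2 + 2 + 4 + 2 = 19
h = 19

19


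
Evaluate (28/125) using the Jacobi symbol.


Compute (28/125) via quadratic reciprocity:
  pull out 2: (2/125) = -1  (since 125 mod 8 = 5)
  pull out 2: (2/125) = -1  (since 125 mod 8 = 5)
  reciprocity: (7/125) -> +(125/7)
  reduce: (6/7)
  pull out 2: (2/7) = +1  (since 7 mod 8 = 7)
  reciprocity: (3/7) -> -(7/3)
  reduce: (1/3)
  (1/3) = 1
Product of signs = -1

-1


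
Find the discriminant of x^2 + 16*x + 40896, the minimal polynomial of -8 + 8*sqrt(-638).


The element -8 + 8*sqrt(-638) has minimal polynomial:
x^2 + 16*x + 40896
Discriminant = (16)^2 - 4*(40896)
= 256 - 163584
= -163328

-163328


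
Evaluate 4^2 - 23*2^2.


x^2 - d*y^2
= 4^2 - 23*2^2
= 16 - 92
= -76

-76


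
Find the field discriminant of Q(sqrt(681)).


For K = Q(sqrt(d)) with d squarefree: disc(K) = d if d = 1 mod 4, and disc(K) = 4d if d = 2 or 3 mod 4.
Here d = 681, and d mod 4 = 1.
d = 1 mod 4 (O_K = Z[(1+sqrt(d))/2]), so disc(K) = d = 681

681


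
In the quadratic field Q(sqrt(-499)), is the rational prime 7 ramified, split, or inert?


K = Q(sqrt(-499)). Since d mod 4 = 1, disc(K) = -499.
Check p | disc: -499 mod 7 = 5.
p does not divide disc. Compute Legendre symbol (d/p):
5^((7-1)/2) mod 7 = -1
(d/p) = -1, so p is inert: (p) stays prime with e=1, f=2, g=1.
Therefore p is inert.

inert


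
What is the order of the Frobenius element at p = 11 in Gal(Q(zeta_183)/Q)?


The Frobenius at p in Gal(Q(zeta_n)/Q) = (Z/nZ)* is the class of p, so its order is ord_183(11), the smallest k >= 1 with 11^k = 1 mod 183.
n = 183 = 3 * 61, phi(183) = 120; the order divides phi(n).
Divisors of 120: 1, 2, 3, 4, 5, 6, 8, 10, 12, 15, 20, 24, 30, 40, 60, 120
Repeated squaring mod 183: 11^1 = 11, 11^2 = 121, 11^4 = 1, 11^8 = 1, 11^16 = 1, 11^32 = 1, 11^64 = 1
Test divisors in increasing order:
  k=1: 11^1 = 11 mod 183
  k=2: 11^2 = 121 mod 183
  k=3: 11^3 = 121 * 11 = 50 mod 183
  k=4: 11^4 = 1 mod 183  <- first divisor giving 1
Order = 4

4


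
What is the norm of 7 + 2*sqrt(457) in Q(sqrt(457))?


N(a + b*sqrt(d)) = a^2 - d*b^2
= (7)^2 - (457)*(2)^2
= 49 - 1828
= -1779

-1779


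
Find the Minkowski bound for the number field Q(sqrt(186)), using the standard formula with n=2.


d = 186, d mod 4 = 2, so disc(K) = 4d = 744; |disc(K)| = 744
Real quadratic field, so n = 2, s = r2 = 0, r1 = 2
M = (n!/n^n) * (4/pi)^s * sqrt(|disc(K)|) = (2!/2^2) * (4/pi)^0 * sqrt(744)
= 0.5 * 1.000000 * 27.276363
= 13.6382

13.6382


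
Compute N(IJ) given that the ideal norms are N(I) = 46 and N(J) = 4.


N(IJ) = N(I) * N(J)
= 46 * 4
= 184

184


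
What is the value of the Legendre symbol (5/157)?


p = 157 is prime, so compute (5/157) with the reciprocity algorithm (Jacobi-symbol steps: pull out 2s via (2/n), flip via reciprocity, reduce):
  reciprocity: (5/157) -> +(157/5)
  reduce: (2/5)
  pull out 2: (2/5) = -1  (since 5 mod 8 = 5)
  (1/5) = 1
Product of signs = -1
(5/157) = -1

-1


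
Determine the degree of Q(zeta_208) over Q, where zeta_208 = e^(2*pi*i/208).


The degree equals Euler's totient phi(208).
208 = 2^4 * 13
phi(208) = 96

96


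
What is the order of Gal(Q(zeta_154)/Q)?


|Gal(Q(zeta_154)/Q)| = phi(154)
= 60

60


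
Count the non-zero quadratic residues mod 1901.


For prime p, the number of non-zero quadratic residues is (p-1)/2.
= (1901-1)/2
= 950

950


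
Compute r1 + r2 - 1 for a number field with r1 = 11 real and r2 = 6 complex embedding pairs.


By Dirichlet's unit theorem:
rank = r1 + r2 - 1
= 11 + 6 - 1
= 16

16


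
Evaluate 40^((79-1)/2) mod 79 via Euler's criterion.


p = 79 is prime and the exponent is (p-1)/2 = 39, so by Euler's criterion 40^39 = (40/79) = +1 or -1 mod 79.
Compute by square-and-multiply:
  39 = 32 + 4 + 2 + 1 (binary 100111)
  Repeated squaring mod 79: 40^1 = 40, 40^2 = 20, 40^4 = 5, 40^8 = 25, 40^16 = 72, 40^32 = 49
  40^39 = 40^32 * 40^4 * 40^2 * 40^1 = 49 * 5 * 20 * 40 mod 79
    49 * 5 = 245 = 8 mod 79
    8 * 20 = 160 = 2 mod 79
    2 * 40 = 80 = 1 mod 79
  40^39 = 1 mod 79
Result 1: 40 is a quadratic residue mod 79.
40^39 mod 79 = 1

1


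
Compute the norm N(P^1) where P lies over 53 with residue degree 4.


N(P^a) = p^(a*f)
= 53^(1*4)
= 53^4
= 7890481

7890481


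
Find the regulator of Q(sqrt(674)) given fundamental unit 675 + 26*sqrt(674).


epsilon = 675 + 26*sqrt(674)
= 1349.9993
R = ln(1349.9993)
= 7.2079

7.2079


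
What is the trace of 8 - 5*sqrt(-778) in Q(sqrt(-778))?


Tr(a + b*sqrt(d)) = (a + b*sqrt(d)) + (a - b*sqrt(d)) = 2a
= 2 * (8)
= 16

16


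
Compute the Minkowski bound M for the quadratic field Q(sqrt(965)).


d = 965, d mod 4 = 1, so disc(K) = d = 965; |disc(K)| = 965
Real quadratic field, so n = 2, s = r2 = 0, r1 = 2
M = (n!/n^n) * (4/pi)^s * sqrt(|disc(K)|) = (2!/2^2) * (4/pi)^0 * sqrt(965)
= 0.5 * 1.000000 * 31.064449
= 15.5322

15.5322


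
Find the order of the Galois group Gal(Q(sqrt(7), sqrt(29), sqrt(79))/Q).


The 3 square roots of distinct primes are multiplicatively independent over Q,
so [K:Q] = 2^3 and Gal(K/Q) is isomorphic to (Z/2Z)^3.
|Gal| = 2^3 = 8

8


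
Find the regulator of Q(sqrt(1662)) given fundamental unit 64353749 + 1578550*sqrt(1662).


epsilon = 64353749 + 1578550*sqrt(1662)
= 1.2871e+08
R = ln(1.2871e+08)
= 18.6731

18.6731


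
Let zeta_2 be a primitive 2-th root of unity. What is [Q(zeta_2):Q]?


The degree equals Euler's totient phi(2).
2 = 2
phi(2) = 1

1


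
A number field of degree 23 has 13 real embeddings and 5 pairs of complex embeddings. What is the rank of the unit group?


By Dirichlet's unit theorem:
rank = r1 + r2 - 1
= 13 + 5 - 1
= 17

17


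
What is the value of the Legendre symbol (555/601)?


p = 601 is prime, so compute (555/601) with the reciprocity algorithm (Jacobi-symbol steps: pull out 2s via (2/n), flip via reciprocity, reduce):
  reciprocity: (555/601) -> +(601/555)
  reduce: (46/555)
  pull out 2: (2/555) = -1  (since 555 mod 8 = 3)
  reciprocity: (23/555) -> -(555/23)
  reduce: (3/23)
  reciprocity: (3/23) -> -(23/3)
  reduce: (2/3)
  pull out 2: (2/3) = -1  (since 3 mod 8 = 3)
  (1/3) = 1
Product of signs = 1
(555/601) = 1

1


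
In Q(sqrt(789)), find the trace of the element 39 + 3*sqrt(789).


Tr(a + b*sqrt(d)) = (a + b*sqrt(d)) + (a - b*sqrt(d)) = 2a
= 2 * (39)
= 78

78


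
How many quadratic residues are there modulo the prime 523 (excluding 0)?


For prime p, the number of non-zero quadratic residues is (p-1)/2.
= (523-1)/2
= 261

261


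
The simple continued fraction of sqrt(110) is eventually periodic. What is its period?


Run the CF algorithm for sqrt(110).
a_0 = floor(sqrt(110)) = 10; set m_0=0, q_0=1.
Recurrence: m' = q*a - m,  q' = (d - m'^2)/q,  a' = floor((a_0 + m')/q').
  step 1: m=10, q=10, a=2
  step 2: m=10, q=1, a=20
a_2 = 2*a_0 = 20, so the period closes here.
sqrt(110) = [10; 2, 20]
Period length = 2

2


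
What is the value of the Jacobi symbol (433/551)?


Compute (433/551) via quadratic reciprocity:
  reciprocity: (433/551) -> +(551/433)
  reduce: (118/433)
  pull out 2: (2/433) = +1  (since 433 mod 8 = 1)
  reciprocity: (59/433) -> +(433/59)
  reduce: (20/59)
  pull out 2: (2/59) = -1  (since 59 mod 8 = 3)
  pull out 2: (2/59) = -1  (since 59 mod 8 = 3)
  reciprocity: (5/59) -> +(59/5)
  reduce: (4/5)
  pull out 2: (2/5) = -1  (since 5 mod 8 = 5)
  pull out 2: (2/5) = -1  (since 5 mod 8 = 5)
  (1/5) = 1
Product of signs = 1

1


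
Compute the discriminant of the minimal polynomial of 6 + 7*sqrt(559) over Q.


The element 6 + 7*sqrt(559) has minimal polynomial:
x^2 - 12*x - 27355
Discriminant = (-12)^2 - 4*(-27355)
= 144 + 109420
= 109564

109564


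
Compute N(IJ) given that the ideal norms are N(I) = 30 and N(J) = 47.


N(IJ) = N(I) * N(J)
= 30 * 47
= 1410

1410


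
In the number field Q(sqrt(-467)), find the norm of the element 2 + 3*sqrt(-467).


N(a + b*sqrt(d)) = a^2 - d*b^2
= (2)^2 - (-467)*(3)^2
= 4 + 4203
= 4207

4207


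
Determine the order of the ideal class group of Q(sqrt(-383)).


K = Q(sqrt(-383)). d mod 4 = 1, so D = disc(K) = d = -383
h(K) equals the number of primitive reduced positive-definite forms (a, b, c) = a*x^2 + b*x*y + c*y^2 with b^2 - 4ac = D,
where reduced means |b| <= a <= c, with b >= 0 whenever |b| = a or a = c, and primitive means gcd(a, b, c) = 1.
Reduced forces 3a^2 <= |D| = 383, so 1 <= a <= 11; b must have the parity of D, and c = (b^2 - D)/(4a) must be an integer >= a.
Enumerate a = 1..11, b in [-a, a]:
  a=1: (1, 1, 96)  [1]
  a=2: (2, -1, 48), (2, 1, 48)  [2]
  a=3: (3, -1, 32), (3, 1, 32)  [2]
  a=4: (4, -1, 24), (4, 1, 24)  [2]
  a=5: none
  a=6: (6, -5, 17), (6, -1, 16), (6, 1, 16), (6, 5, 17)  [4]
  a=7: (7, -3, 14), (7, 3, 14)  [2]
  a=8: (8, -1, 12), (8, 1, 12)  [2]
  a=9: (9, -7, 12), (9, 7, 12)  [2]
  a=10..11: none
Total reduced forms: 1 + 2 + 2 + 2 + 4 + 2 + 2 + 2 = 17
h = 17

17


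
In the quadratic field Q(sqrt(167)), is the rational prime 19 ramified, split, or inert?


K = Q(sqrt(167)). Since d mod 4 = 3, disc(K) = 668.
Check p | disc: 668 mod 19 = 3.
p does not divide disc. Compute Legendre symbol (d/p):
15^((19-1)/2) mod 19 = -1
(d/p) = -1, so p is inert: (p) stays prime with e=1, f=2, g=1.
Therefore p is inert.

inert


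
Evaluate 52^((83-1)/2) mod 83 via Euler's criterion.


p = 83 is prime and the exponent is (p-1)/2 = 41, so by Euler's criterion 52^41 = (52/83) = +1 or -1 mod 83.
Compute by square-and-multiply:
  41 = 32 + 8 + 1 (binary 101001)
  Repeated squaring mod 83: 52^1 = 52, 52^2 = 48, 52^4 = 63, 52^8 = 68, 52^16 = 59, 52^32 = 78
  52^41 = 52^32 * 52^8 * 52^1 = 78 * 68 * 52 mod 83
    78 * 68 = 5304 = 75 mod 83
    75 * 52 = 3900 = 82 mod 83
  52^41 = 82 mod 83
Result 82 = p - 1 = -1 mod 83: 52 is a quadratic non-residue mod 83. As a residue in [0, p-1] the value is 82.
52^41 mod 83 = 82

82


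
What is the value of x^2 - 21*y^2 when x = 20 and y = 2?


x^2 - d*y^2
= 20^2 - 21*2^2
= 400 - 84
= 316

316


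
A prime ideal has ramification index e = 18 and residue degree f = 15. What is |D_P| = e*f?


|D_P| = e * f
= 18 * 15
= 270

270


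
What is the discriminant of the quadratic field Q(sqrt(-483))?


For K = Q(sqrt(d)) with d squarefree: disc(K) = d if d = 1 mod 4, and disc(K) = 4d if d = 2 or 3 mod 4.
Here d = -483, and d mod 4 = 1.
d = 1 mod 4 (O_K = Z[(1+sqrt(d))/2]), so disc(K) = d = -483

-483


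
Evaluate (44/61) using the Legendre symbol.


p = 61 is prime, so compute (44/61) with the reciprocity algorithm (Jacobi-symbol steps: pull out 2s via (2/n), flip via reciprocity, reduce):
  pull out 2: (2/61) = -1  (since 61 mod 8 = 5)
  pull out 2: (2/61) = -1  (since 61 mod 8 = 5)
  reciprocity: (11/61) -> +(61/11)
  reduce: (6/11)
  pull out 2: (2/11) = -1  (since 11 mod 8 = 3)
  reciprocity: (3/11) -> -(11/3)
  reduce: (2/3)
  pull out 2: (2/3) = -1  (since 3 mod 8 = 3)
  (1/3) = 1
Product of signs = -1
(44/61) = -1

-1


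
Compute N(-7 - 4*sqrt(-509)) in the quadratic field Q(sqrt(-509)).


N(a + b*sqrt(d)) = a^2 - d*b^2
= (-7)^2 - (-509)*(-4)^2
= 49 + 8144
= 8193

8193


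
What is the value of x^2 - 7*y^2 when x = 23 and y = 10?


x^2 - d*y^2
= 23^2 - 7*10^2
= 529 - 700
= -171

-171


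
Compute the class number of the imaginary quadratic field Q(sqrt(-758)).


K = Q(sqrt(-758)). d mod 4 = 2, so D = disc(K) = 4d = -3032
h(K) equals the number of primitive reduced positive-definite forms (a, b, c) = a*x^2 + b*x*y + c*y^2 with b^2 - 4ac = D,
where reduced means |b| <= a <= c, with b >= 0 whenever |b| = a or a = c, and primitive means gcd(a, b, c) = 1.
Reduced forces 3a^2 <= |D| = 3032, so 1 <= a <= 31; b must have the parity of D, and c = (b^2 - D)/(4a) must be an integer >= a.
Enumerate a = 1..31, b in [-a, a]:
  a=1: (1, 0, 758)  [1]
  a=2: (2, 0, 379)  [1]
  a=3: (3, -2, 253), (3, 2, 253)  [2]
  a=4..5: none
  a=6: (6, -4, 127), (6, 4, 127)  [2]
  a=7..8: none
  a=9: (9, -8, 86), (9, 8, 86)  [2]
  a=10: none
  a=11: (11, -2, 69), (11, 2, 69)  [2]
  a=12: none
  a=13: (13, -6, 59), (13, 6, 59)  [2]
  a=14..17: none
  a=18: (18, -8, 43), (18, 8, 43)  [2]
  a=19..21: none
  a=22: (22, -20, 39), (22, 20, 39)  [2]
  a=23: (23, -2, 33), (23, 2, 33)  [2]
  a=24..25: none
  a=26: (26, -20, 33), (26, 20, 33)  [2]
  a=27: (27, -10, 29), (27, 10, 29)  [2]
  a=28..31: none
Total reduced forms: 1 + 1 + 2 + 2 + 2 + 2 + 2 + 2 + 2 + 2 + 2 + 2 = 22
h = 22

22


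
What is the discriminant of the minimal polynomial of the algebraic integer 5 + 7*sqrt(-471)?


The element 5 + 7*sqrt(-471) has minimal polynomial:
x^2 - 10*x + 23104
Discriminant = (-10)^2 - 4*(23104)
= 100 - 92416
= -92316

-92316


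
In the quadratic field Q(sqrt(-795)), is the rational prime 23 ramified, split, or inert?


K = Q(sqrt(-795)). Since d mod 4 = 1, disc(K) = -795.
Check p | disc: -795 mod 23 = 10.
p does not divide disc. Compute Legendre symbol (d/p):
10^((23-1)/2) mod 23 = -1
(d/p) = -1, so p is inert: (p) stays prime with e=1, f=2, g=1.
Therefore p is inert.

inert


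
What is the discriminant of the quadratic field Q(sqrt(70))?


For K = Q(sqrt(d)) with d squarefree: disc(K) = d if d = 1 mod 4, and disc(K) = 4d if d = 2 or 3 mod 4.
Here d = 70, and d mod 4 = 2.
d = 2 mod 4, not 1 (O_K = Z[sqrt(d)]), so disc(K) = 4d = 4 * (70) = 280

280


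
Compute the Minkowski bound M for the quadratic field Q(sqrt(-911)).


d = -911, d mod 4 = 1, so disc(K) = d = -911; |disc(K)| = 911
Imaginary quadratic field, so n = 2, s = r2 = 1, r1 = 0
M = (n!/n^n) * (4/pi)^s * sqrt(|disc(K)|) = (2!/2^2) * (4/pi)^1 * sqrt(911)
= 0.5 * 1.273240 * 30.182777
= 19.2150

19.2150


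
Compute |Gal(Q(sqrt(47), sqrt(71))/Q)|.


The 2 square roots of distinct primes are multiplicatively independent over Q,
so [K:Q] = 2^2 and Gal(K/Q) is isomorphic to (Z/2Z)^2.
|Gal| = 2^2 = 4

4


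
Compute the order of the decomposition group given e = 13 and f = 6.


|D_P| = e * f
= 13 * 6
= 78

78


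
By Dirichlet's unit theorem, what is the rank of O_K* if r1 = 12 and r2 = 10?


By Dirichlet's unit theorem:
rank = r1 + r2 - 1
= 12 + 10 - 1
= 21

21


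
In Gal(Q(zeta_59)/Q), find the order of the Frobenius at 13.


The Frobenius at p in Gal(Q(zeta_n)/Q) = (Z/nZ)* is the class of p, so its order is ord_59(13), the smallest k >= 1 with 13^k = 1 mod 59.
n = 59 = 59, phi(59) = 58; the order divides phi(n).
Divisors of 58: 1, 2, 29, 58
Repeated squaring mod 59: 13^1 = 13, 13^2 = 51, 13^4 = 5, 13^8 = 25, 13^16 = 35, 13^32 = 45
Test divisors in increasing order:
  k=1: 13^1 = 13 mod 59
  k=2: 13^2 = 51 mod 59
  k=29: 13^29 = 35 * 25 * 5 * 13 = 58 mod 59
  k=58: 13^58 = 45 * 35 * 25 * 51 = 1 mod 59  <- first divisor giving 1
Order = 58

58


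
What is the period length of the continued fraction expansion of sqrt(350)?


Run the CF algorithm for sqrt(350).
a_0 = floor(sqrt(350)) = 18; set m_0=0, q_0=1.
Recurrence: m' = q*a - m,  q' = (d - m'^2)/q,  a' = floor((a_0 + m')/q').
  step 1: m=18, q=26, a=1
  step 2: m=8, q=11, a=2
  step 3: m=14, q=14, a=2
  step 4: m=14, q=11, a=2
  step 5: m=8, q=26, a=1
  step 6: m=18, q=1, a=36
a_6 = 2*a_0 = 36, so the period closes here.
sqrt(350) = [18; 1, 2, 2, 2, 1, 36]
Period length = 6

6


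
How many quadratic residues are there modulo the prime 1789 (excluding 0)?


For prime p, the number of non-zero quadratic residues is (p-1)/2.
= (1789-1)/2
= 894

894


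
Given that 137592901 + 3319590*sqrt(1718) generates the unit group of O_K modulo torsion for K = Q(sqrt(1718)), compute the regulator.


epsilon = 137592901 + 3319590*sqrt(1718)
= 2.7519e+08
R = ln(2.7519e+08)
= 19.4330

19.4330


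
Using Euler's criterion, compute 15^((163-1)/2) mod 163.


p = 163 is prime and the exponent is (p-1)/2 = 81, so by Euler's criterion 15^81 = (15/163) = +1 or -1 mod 163.
Compute by square-and-multiply:
  81 = 64 + 16 + 1 (binary 1010001)
  Repeated squaring mod 163: 15^1 = 15, 15^2 = 62, 15^4 = 95, 15^8 = 60, 15^16 = 14, 15^32 = 33, 15^64 = 111
  15^81 = 15^64 * 15^16 * 15^1 = 111 * 14 * 15 mod 163
    111 * 14 = 1554 = 87 mod 163
    87 * 15 = 1305 = 1 mod 163
  15^81 = 1 mod 163
Result 1: 15 is a quadratic residue mod 163.
15^81 mod 163 = 1

1


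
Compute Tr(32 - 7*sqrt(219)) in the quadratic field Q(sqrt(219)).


Tr(a + b*sqrt(d)) = (a + b*sqrt(d)) + (a - b*sqrt(d)) = 2a
= 2 * (32)
= 64

64


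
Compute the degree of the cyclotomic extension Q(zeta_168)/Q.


The degree equals Euler's totient phi(168).
168 = 2^3 * 3 * 7
phi(168) = 48

48


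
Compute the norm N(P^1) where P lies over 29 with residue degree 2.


N(P^a) = p^(a*f)
= 29^(1*2)
= 29^2
= 841

841


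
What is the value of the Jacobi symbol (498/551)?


Compute (498/551) via quadratic reciprocity:
  pull out 2: (2/551) = +1  (since 551 mod 8 = 7)
  reciprocity: (249/551) -> +(551/249)
  reduce: (53/249)
  reciprocity: (53/249) -> +(249/53)
  reduce: (37/53)
  reciprocity: (37/53) -> +(53/37)
  reduce: (16/37)
  pull out 2: (2/37) = -1  (since 37 mod 8 = 5)
  pull out 2: (2/37) = -1  (since 37 mod 8 = 5)
  pull out 2: (2/37) = -1  (since 37 mod 8 = 5)
  pull out 2: (2/37) = -1  (since 37 mod 8 = 5)
  (1/37) = 1
Product of signs = 1

1


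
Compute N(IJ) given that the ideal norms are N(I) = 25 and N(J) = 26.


N(IJ) = N(I) * N(J)
= 25 * 26
= 650

650


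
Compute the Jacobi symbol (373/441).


Compute (373/441) via quadratic reciprocity:
  reciprocity: (373/441) -> +(441/373)
  reduce: (68/373)
  pull out 2: (2/373) = -1  (since 373 mod 8 = 5)
  pull out 2: (2/373) = -1  (since 373 mod 8 = 5)
  reciprocity: (17/373) -> +(373/17)
  reduce: (16/17)
  pull out 2: (2/17) = +1  (since 17 mod 8 = 1)
  pull out 2: (2/17) = +1  (since 17 mod 8 = 1)
  pull out 2: (2/17) = +1  (since 17 mod 8 = 1)
  pull out 2: (2/17) = +1  (since 17 mod 8 = 1)
  (1/17) = 1
Product of signs = 1

1


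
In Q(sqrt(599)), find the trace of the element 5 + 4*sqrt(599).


Tr(a + b*sqrt(d)) = (a + b*sqrt(d)) + (a - b*sqrt(d)) = 2a
= 2 * (5)
= 10

10


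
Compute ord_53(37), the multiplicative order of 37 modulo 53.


We want ord_53(37), the smallest k >= 1 with 37^k = 1 mod 53.
n = 53 = 53, phi(53) = 52; the order divides phi(n).
Divisors of 52: 1, 2, 4, 13, 26, 52
Repeated squaring mod 53: 37^1 = 37, 37^2 = 44, 37^4 = 28, 37^8 = 42, 37^16 = 15, 37^32 = 13
Test divisors in increasing order:
  k=1: 37^1 = 37 mod 53
  k=2: 37^2 = 44 mod 53
  k=4: 37^4 = 28 mod 53
  k=13: 37^13 = 42 * 28 * 37 = 52 mod 53
  k=26: 37^26 = 15 * 42 * 44 = 1 mod 53  <- first divisor giving 1
Order = 26

26


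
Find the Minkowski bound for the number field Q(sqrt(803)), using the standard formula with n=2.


d = 803, d mod 4 = 3, so disc(K) = 4d = 3212; |disc(K)| = 3212
Real quadratic field, so n = 2, s = r2 = 0, r1 = 2
M = (n!/n^n) * (4/pi)^s * sqrt(|disc(K)|) = (2!/2^2) * (4/pi)^0 * sqrt(3212)
= 0.5 * 1.000000 * 56.674509
= 28.3373

28.3373


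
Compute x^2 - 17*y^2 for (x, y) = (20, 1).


x^2 - d*y^2
= 20^2 - 17*1^2
= 400 - 17
= 383

383


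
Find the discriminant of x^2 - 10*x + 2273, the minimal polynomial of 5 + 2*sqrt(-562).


The element 5 + 2*sqrt(-562) has minimal polynomial:
x^2 - 10*x + 2273
Discriminant = (-10)^2 - 4*(2273)
= 100 - 9092
= -8992

-8992


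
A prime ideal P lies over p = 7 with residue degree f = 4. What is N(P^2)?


N(P^a) = p^(a*f)
= 7^(2*4)
= 7^8
= 5764801

5764801


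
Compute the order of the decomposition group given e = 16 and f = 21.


|D_P| = e * f
= 16 * 21
= 336

336


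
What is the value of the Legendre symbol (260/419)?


p = 419 is prime, so compute (260/419) with the reciprocity algorithm (Jacobi-symbol steps: pull out 2s via (2/n), flip via reciprocity, reduce):
  pull out 2: (2/419) = -1  (since 419 mod 8 = 3)
  pull out 2: (2/419) = -1  (since 419 mod 8 = 3)
  reciprocity: (65/419) -> +(419/65)
  reduce: (29/65)
  reciprocity: (29/65) -> +(65/29)
  reduce: (7/29)
  reciprocity: (7/29) -> +(29/7)
  reduce: (1/7)
  (1/7) = 1
Product of signs = 1
(260/419) = 1

1


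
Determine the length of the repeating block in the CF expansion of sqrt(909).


Run the CF algorithm for sqrt(909).
a_0 = floor(sqrt(909)) = 30; set m_0=0, q_0=1.
Recurrence: m' = q*a - m,  q' = (d - m'^2)/q,  a' = floor((a_0 + m')/q').
  step 1: m=30, q=9, a=6
  step 2: m=24, q=37, a=1
  step 3: m=13, q=20, a=2
  step 4: m=27, q=9, a=6
  step 5: m=27, q=20, a=2
  step 6: m=13, q=37, a=1
  step 7: m=24, q=9, a=6
  step 8: m=30, q=1, a=60
a_8 = 2*a_0 = 60, so the period closes here.
sqrt(909) = [30; 6, 1, 2, 6, 2, 1, 6, 60]
Period length = 8

8


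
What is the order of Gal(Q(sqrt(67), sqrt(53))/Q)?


The 2 square roots of distinct primes are multiplicatively independent over Q,
so [K:Q] = 2^2 and Gal(K/Q) is isomorphic to (Z/2Z)^2.
|Gal| = 2^2 = 4

4


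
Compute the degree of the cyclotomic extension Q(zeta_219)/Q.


The degree equals Euler's totient phi(219).
219 = 3 * 73
phi(219) = 144

144


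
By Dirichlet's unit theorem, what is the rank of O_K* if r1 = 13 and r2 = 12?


By Dirichlet's unit theorem:
rank = r1 + r2 - 1
= 13 + 12 - 1
= 24

24


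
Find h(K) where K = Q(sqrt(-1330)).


K = Q(sqrt(-1330)). d mod 4 = 2, so D = disc(K) = 4d = -5320
h(K) equals the number of primitive reduced positive-definite forms (a, b, c) = a*x^2 + b*x*y + c*y^2 with b^2 - 4ac = D,
where reduced means |b| <= a <= c, with b >= 0 whenever |b| = a or a = c, and primitive means gcd(a, b, c) = 1.
Reduced forces 3a^2 <= |D| = 5320, so 1 <= a <= 42; b must have the parity of D, and c = (b^2 - D)/(4a) must be an integer >= a.
Enumerate a = 1..42, b in [-a, a]:
  a=1: (1, 0, 1330)  [1]
  a=2: (2, 0, 665)  [1]
  a=3..4: none
  a=5: (5, 0, 266)  [1]
  a=6: none
  a=7: (7, 0, 190)  [1]
  a=8..9: none
  a=10: (10, 0, 133)  [1]
  a=11: (11, -2, 121), (11, 2, 121)  [2]
  a=12: none
  a=13: (13, -6, 103), (13, 6, 103)  [2]
  a=14: (14, 0, 95)  [1]
  a=15..16: none
  a=17: (17, -16, 82), (17, 16, 82)  [2]
  a=18: none
  a=19: (19, 0, 70)  [1]
  a=20..21: none
  a=22: (22, -20, 65), (22, 20, 65)  [2]
  a=23: (23, -4, 58), (23, 4, 58)  [2]
  a=24..25: none
  a=26: (26, -20, 55), (26, 20, 55)  [2]
  a=27..28: none
  a=29: (29, -4, 46), (29, 4, 46)  [2]
  a=30..33: none
  a=34: (34, -16, 41), (34, 16, 41)  [2]
  a=35: (35, 0, 38)  [1]
  a=36..42: none
Total reduced forms: 1 + 1 + 1 + 1 + 1 + 2 + 2 + 1 + 2 + 1 + 2 + 2 + 2 + 2 + 2 + 1 = 24
h = 24

24


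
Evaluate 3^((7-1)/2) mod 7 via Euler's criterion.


p = 7 is prime and the exponent is (p-1)/2 = 3, so by Euler's criterion 3^3 = (3/7) = +1 or -1 mod 7.
Compute by square-and-multiply:
  3 = 2 + 1 (binary 11)
  Repeated squaring mod 7: 3^1 = 3, 3^2 = 2
  3^3 = 3^2 * 3^1 = 2 * 3 mod 7
    2 * 3 = 6 = 6 mod 7
  3^3 = 6 mod 7
Result 6 = p - 1 = -1 mod 7: 3 is a quadratic non-residue mod 7. As a residue in [0, p-1] the value is 6.
3^3 mod 7 = 6

6


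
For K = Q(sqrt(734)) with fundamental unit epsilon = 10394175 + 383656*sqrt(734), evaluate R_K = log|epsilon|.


epsilon = 10394175 + 383656*sqrt(734)
= 2.0788e+07
R = ln(2.0788e+07)
= 16.8499

16.8499


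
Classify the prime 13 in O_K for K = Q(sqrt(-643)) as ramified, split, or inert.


K = Q(sqrt(-643)). Since d mod 4 = 1, disc(K) = -643.
Check p | disc: -643 mod 13 = 7.
p does not divide disc. Compute Legendre symbol (d/p):
7^((13-1)/2) mod 13 = -1
(d/p) = -1, so p is inert: (p) stays prime with e=1, f=2, g=1.
Therefore p is inert.

inert


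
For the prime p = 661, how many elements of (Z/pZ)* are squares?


For prime p, the number of non-zero quadratic residues is (p-1)/2.
= (661-1)/2
= 330

330


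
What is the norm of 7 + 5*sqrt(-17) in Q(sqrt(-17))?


N(a + b*sqrt(d)) = a^2 - d*b^2
= (7)^2 - (-17)*(5)^2
= 49 + 425
= 474

474


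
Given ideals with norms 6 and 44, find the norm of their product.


N(IJ) = N(I) * N(J)
= 6 * 44
= 264

264


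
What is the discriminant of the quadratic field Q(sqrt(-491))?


For K = Q(sqrt(d)) with d squarefree: disc(K) = d if d = 1 mod 4, and disc(K) = 4d if d = 2 or 3 mod 4.
Here d = -491, and d mod 4 = 1.
d = 1 mod 4 (O_K = Z[(1+sqrt(d))/2]), so disc(K) = d = -491

-491


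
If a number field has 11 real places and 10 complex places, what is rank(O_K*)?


By Dirichlet's unit theorem:
rank = r1 + r2 - 1
= 11 + 10 - 1
= 20

20


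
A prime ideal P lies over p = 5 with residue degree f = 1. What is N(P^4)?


N(P^a) = p^(a*f)
= 5^(4*1)
= 5^4
= 625

625


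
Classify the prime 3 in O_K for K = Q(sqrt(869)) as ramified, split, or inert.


K = Q(sqrt(869)). Since d mod 4 = 1, disc(K) = 869.
Check p | disc: 869 mod 3 = 2.
p does not divide disc. Compute Legendre symbol (d/p):
2^((3-1)/2) mod 3 = -1
(d/p) = -1, so p is inert: (p) stays prime with e=1, f=2, g=1.
Therefore p is inert.

inert


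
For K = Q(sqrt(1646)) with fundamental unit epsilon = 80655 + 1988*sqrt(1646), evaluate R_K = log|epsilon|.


epsilon = 80655 + 1988*sqrt(1646)
= 161310.0000
R = ln(161310.0000)
= 11.9911

11.9911


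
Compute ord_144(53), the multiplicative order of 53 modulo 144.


We want ord_144(53), the smallest k >= 1 with 53^k = 1 mod 144.
n = 144 = 2^4 * 3^2, phi(144) = 48; the order divides phi(n).
Divisors of 48: 1, 2, 3, 4, 6, 8, 12, 16, 24, 48
Repeated squaring mod 144: 53^1 = 53, 53^2 = 73, 53^4 = 1, 53^8 = 1, 53^16 = 1, 53^32 = 1
Test divisors in increasing order:
  k=1: 53^1 = 53 mod 144
  k=2: 53^2 = 73 mod 144
  k=3: 53^3 = 73 * 53 = 125 mod 144
  k=4: 53^4 = 1 mod 144  <- first divisor giving 1
Order = 4

4


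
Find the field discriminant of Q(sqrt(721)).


For K = Q(sqrt(d)) with d squarefree: disc(K) = d if d = 1 mod 4, and disc(K) = 4d if d = 2 or 3 mod 4.
Here d = 721, and d mod 4 = 1.
d = 1 mod 4 (O_K = Z[(1+sqrt(d))/2]), so disc(K) = d = 721

721


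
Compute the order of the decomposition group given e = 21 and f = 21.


|D_P| = e * f
= 21 * 21
= 441

441


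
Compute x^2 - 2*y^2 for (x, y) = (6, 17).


x^2 - d*y^2
= 6^2 - 2*17^2
= 36 - 578
= -542

-542


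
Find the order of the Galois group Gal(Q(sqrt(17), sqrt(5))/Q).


The 2 square roots of distinct primes are multiplicatively independent over Q,
so [K:Q] = 2^2 and Gal(K/Q) is isomorphic to (Z/2Z)^2.
|Gal| = 2^2 = 4

4


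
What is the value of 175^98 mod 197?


p = 197 is prime and the exponent is (p-1)/2 = 98, so by Euler's criterion 175^98 = (175/197) = +1 or -1 mod 197.
Compute by square-and-multiply:
  98 = 64 + 32 + 2 (binary 1100010)
  Repeated squaring mod 197: 175^1 = 175, 175^2 = 90, 175^4 = 23, 175^8 = 135, 175^16 = 101, 175^32 = 154, 175^64 = 76
  175^98 = 175^64 * 175^32 * 175^2 = 76 * 154 * 90 mod 197
    76 * 154 = 11704 = 81 mod 197
    81 * 90 = 7290 = 1 mod 197
  175^98 = 1 mod 197
Result 1: 175 is a quadratic residue mod 197.
175^98 mod 197 = 1

1


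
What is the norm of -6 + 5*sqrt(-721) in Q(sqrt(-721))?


N(a + b*sqrt(d)) = a^2 - d*b^2
= (-6)^2 - (-721)*(5)^2
= 36 + 18025
= 18061

18061


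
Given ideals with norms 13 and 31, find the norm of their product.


N(IJ) = N(I) * N(J)
= 13 * 31
= 403

403


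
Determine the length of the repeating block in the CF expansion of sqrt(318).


Run the CF algorithm for sqrt(318).
a_0 = floor(sqrt(318)) = 17; set m_0=0, q_0=1.
Recurrence: m' = q*a - m,  q' = (d - m'^2)/q,  a' = floor((a_0 + m')/q').
  step 1: m=17, q=29, a=1
  step 2: m=12, q=6, a=4
  step 3: m=12, q=29, a=1
  step 4: m=17, q=1, a=34
a_4 = 2*a_0 = 34, so the period closes here.
sqrt(318) = [17; 1, 4, 1, 34]
Period length = 4

4


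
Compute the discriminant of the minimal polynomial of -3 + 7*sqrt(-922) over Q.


The element -3 + 7*sqrt(-922) has minimal polynomial:
x^2 + 6*x + 45187
Discriminant = (6)^2 - 4*(45187)
= 36 - 180748
= -180712

-180712


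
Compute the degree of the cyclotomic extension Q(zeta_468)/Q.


The degree equals Euler's totient phi(468).
468 = 2^2 * 3^2 * 13
phi(468) = 144

144


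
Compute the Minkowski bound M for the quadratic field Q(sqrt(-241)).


d = -241, d mod 4 = 3, so disc(K) = 4d = -964; |disc(K)| = 964
Imaginary quadratic field, so n = 2, s = r2 = 1, r1 = 0
M = (n!/n^n) * (4/pi)^s * sqrt(|disc(K)|) = (2!/2^2) * (4/pi)^1 * sqrt(964)
= 0.5 * 1.273240 * 31.048349
= 19.7660

19.7660


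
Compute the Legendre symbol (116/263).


p = 263 is prime, so compute (116/263) with the reciprocity algorithm (Jacobi-symbol steps: pull out 2s via (2/n), flip via reciprocity, reduce):
  pull out 2: (2/263) = +1  (since 263 mod 8 = 7)
  pull out 2: (2/263) = +1  (since 263 mod 8 = 7)
  reciprocity: (29/263) -> +(263/29)
  reduce: (2/29)
  pull out 2: (2/29) = -1  (since 29 mod 8 = 5)
  (1/29) = 1
Product of signs = -1
(116/263) = -1

-1


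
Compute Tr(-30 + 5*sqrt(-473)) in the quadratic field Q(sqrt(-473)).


Tr(a + b*sqrt(d)) = (a + b*sqrt(d)) + (a - b*sqrt(d)) = 2a
= 2 * (-30)
= -60

-60


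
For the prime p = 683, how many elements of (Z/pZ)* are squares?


For prime p, the number of non-zero quadratic residues is (p-1)/2.
= (683-1)/2
= 341

341


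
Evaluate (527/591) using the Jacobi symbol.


Compute (527/591) via quadratic reciprocity:
  reciprocity: (527/591) -> -(591/527)
  reduce: (64/527)
  pull out 2: (2/527) = +1  (since 527 mod 8 = 7)
  pull out 2: (2/527) = +1  (since 527 mod 8 = 7)
  pull out 2: (2/527) = +1  (since 527 mod 8 = 7)
  pull out 2: (2/527) = +1  (since 527 mod 8 = 7)
  pull out 2: (2/527) = +1  (since 527 mod 8 = 7)
  pull out 2: (2/527) = +1  (since 527 mod 8 = 7)
  (1/527) = 1
Product of signs = -1

-1


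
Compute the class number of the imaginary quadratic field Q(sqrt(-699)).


K = Q(sqrt(-699)). d mod 4 = 1, so D = disc(K) = d = -699
h(K) equals the number of primitive reduced positive-definite forms (a, b, c) = a*x^2 + b*x*y + c*y^2 with b^2 - 4ac = D,
where reduced means |b| <= a <= c, with b >= 0 whenever |b| = a or a = c, and primitive means gcd(a, b, c) = 1.
Reduced forces 3a^2 <= |D| = 699, so 1 <= a <= 15; b must have the parity of D, and c = (b^2 - D)/(4a) must be an integer >= a.
Enumerate a = 1..15, b in [-a, a]:
  a=1: (1, 1, 175)  [1]
  a=2: none
  a=3: (3, 3, 59)  [1]
  a=4: none
  a=5: (5, -1, 35), (5, 1, 35)  [2]
  a=6: none
  a=7: (7, -1, 25), (7, 1, 25)  [2]
  a=8..10: none
  a=11: (11, -7, 17), (11, 7, 17)  [2]
  a=12: none
  a=13: (13, -9, 15), (13, 9, 15)  [2]
  a=14..15: none
Total reduced forms: 1 + 1 + 2 + 2 + 2 + 2 = 10
h = 10

10


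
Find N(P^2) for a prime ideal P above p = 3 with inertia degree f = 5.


N(P^a) = p^(a*f)
= 3^(2*5)
= 3^10
= 59049

59049


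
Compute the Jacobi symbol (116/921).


Compute (116/921) via quadratic reciprocity:
  pull out 2: (2/921) = +1  (since 921 mod 8 = 1)
  pull out 2: (2/921) = +1  (since 921 mod 8 = 1)
  reciprocity: (29/921) -> +(921/29)
  reduce: (22/29)
  pull out 2: (2/29) = -1  (since 29 mod 8 = 5)
  reciprocity: (11/29) -> +(29/11)
  reduce: (7/11)
  reciprocity: (7/11) -> -(11/7)
  reduce: (4/7)
  pull out 2: (2/7) = +1  (since 7 mod 8 = 7)
  pull out 2: (2/7) = +1  (since 7 mod 8 = 7)
  (1/7) = 1
Product of signs = 1

1


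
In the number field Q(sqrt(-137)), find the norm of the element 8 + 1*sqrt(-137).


N(a + b*sqrt(d)) = a^2 - d*b^2
= (8)^2 - (-137)*(1)^2
= 64 + 137
= 201

201


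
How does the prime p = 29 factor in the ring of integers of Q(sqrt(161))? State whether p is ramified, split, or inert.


K = Q(sqrt(161)). Since d mod 4 = 1, disc(K) = 161.
Check p | disc: 161 mod 29 = 16.
p does not divide disc. Compute Legendre symbol (d/p):
16^((29-1)/2) mod 29 = 1
(d/p) = 1, so p splits: (p) = P*P' with e=1, f=1, g=2.
Therefore p is split.

split


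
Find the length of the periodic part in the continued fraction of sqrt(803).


Run the CF algorithm for sqrt(803).
a_0 = floor(sqrt(803)) = 28; set m_0=0, q_0=1.
Recurrence: m' = q*a - m,  q' = (d - m'^2)/q,  a' = floor((a_0 + m')/q').
  step 1: m=28, q=19, a=2
  step 2: m=10, q=37, a=1
  step 3: m=27, q=2, a=27
  step 4: m=27, q=37, a=1
  step 5: m=10, q=19, a=2
  step 6: m=28, q=1, a=56
a_6 = 2*a_0 = 56, so the period closes here.
sqrt(803) = [28; 2, 1, 27, 1, 2, 56]
Period length = 6

6


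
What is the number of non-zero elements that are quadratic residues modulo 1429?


For prime p, the number of non-zero quadratic residues is (p-1)/2.
= (1429-1)/2
= 714

714


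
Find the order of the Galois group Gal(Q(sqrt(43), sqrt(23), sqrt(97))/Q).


The 3 square roots of distinct primes are multiplicatively independent over Q,
so [K:Q] = 2^3 and Gal(K/Q) is isomorphic to (Z/2Z)^3.
|Gal| = 2^3 = 8

8


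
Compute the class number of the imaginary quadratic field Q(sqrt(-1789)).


K = Q(sqrt(-1789)). d mod 4 = 3, so D = disc(K) = 4d = -7156
h(K) equals the number of primitive reduced positive-definite forms (a, b, c) = a*x^2 + b*x*y + c*y^2 with b^2 - 4ac = D,
where reduced means |b| <= a <= c, with b >= 0 whenever |b| = a or a = c, and primitive means gcd(a, b, c) = 1.
Reduced forces 3a^2 <= |D| = 7156, so 1 <= a <= 48; b must have the parity of D, and c = (b^2 - D)/(4a) must be an integer >= a.
Enumerate a = 1..48, b in [-a, a]:
  a=1: (1, 0, 1789)  [1]
  a=2: (2, 2, 895)  [1]
  a=3..4: none
  a=5: (5, -2, 358), (5, 2, 358)  [2]
  a=6..9: none
  a=10: (10, -2, 179), (10, 2, 179)  [2]
  a=11: (11, -4, 163), (11, 4, 163)  [2]
  a=12..16: none
  a=17: (17, -16, 109), (17, 16, 109)  [2]
  a=18: none
  a=19: (19, -8, 95), (19, 8, 95)  [2]
  a=20..21: none
  a=22: (22, -18, 85), (22, 18, 85)  [2]
  a=23..24: none
  a=25: (25, -12, 73), (25, 12, 73)  [2]
  a=26..28: none
  a=29: (29, -6, 62), (29, 6, 62)  [2]
  a=30: none
  a=31: (31, -6, 58), (31, 6, 58)  [2]
  a=32..33: none
  a=34: (34, -18, 55), (34, 18, 55)  [2]
  a=35..37: none
  a=38: (38, -30, 53), (38, 30, 53)  [2]
  a=39..42: none
  a=43: (43, -38, 50), (43, 38, 50)  [2]
  a=44..48: none
Total reduced forms: 1 + 1 + 2 + 2 + 2 + 2 + 2 + 2 + 2 + 2 + 2 + 2 + 2 + 2 = 26
h = 26

26


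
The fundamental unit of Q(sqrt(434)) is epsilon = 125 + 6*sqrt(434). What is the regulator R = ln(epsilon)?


epsilon = 125 + 6*sqrt(434)
= 249.9960
R = ln(249.9960)
= 5.5214

5.5214


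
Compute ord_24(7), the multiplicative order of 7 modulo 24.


We want ord_24(7), the smallest k >= 1 with 7^k = 1 mod 24.
n = 24 = 2^3 * 3, phi(24) = 8; the order divides phi(n).
Divisors of 8: 1, 2, 4, 8
Repeated squaring mod 24: 7^1 = 7, 7^2 = 1, 7^4 = 1, 7^8 = 1
Test divisors in increasing order:
  k=1: 7^1 = 7 mod 24
  k=2: 7^2 = 1 mod 24  <- first divisor giving 1
Order = 2

2


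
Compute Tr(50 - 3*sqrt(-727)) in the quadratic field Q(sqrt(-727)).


Tr(a + b*sqrt(d)) = (a + b*sqrt(d)) + (a - b*sqrt(d)) = 2a
= 2 * (50)
= 100

100


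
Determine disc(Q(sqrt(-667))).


For K = Q(sqrt(d)) with d squarefree: disc(K) = d if d = 1 mod 4, and disc(K) = 4d if d = 2 or 3 mod 4.
Here d = -667, and d mod 4 = 1.
d = 1 mod 4 (O_K = Z[(1+sqrt(d))/2]), so disc(K) = d = -667

-667


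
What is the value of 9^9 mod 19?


p = 19 is prime and the exponent is (p-1)/2 = 9, so by Euler's criterion 9^9 = (9/19) = +1 or -1 mod 19.
Compute by square-and-multiply:
  9 = 8 + 1 (binary 1001)
  Repeated squaring mod 19: 9^1 = 9, 9^2 = 5, 9^4 = 6, 9^8 = 17
  9^9 = 9^8 * 9^1 = 17 * 9 mod 19
    17 * 9 = 153 = 1 mod 19
  9^9 = 1 mod 19
Result 1: 9 is a quadratic residue mod 19.
9^9 mod 19 = 1

1


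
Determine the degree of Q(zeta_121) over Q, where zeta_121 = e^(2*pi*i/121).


The degree equals Euler's totient phi(121).
121 = 11^2
phi(121) = 110

110


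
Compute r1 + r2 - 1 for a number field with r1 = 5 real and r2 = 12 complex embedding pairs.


By Dirichlet's unit theorem:
rank = r1 + r2 - 1
= 5 + 12 - 1
= 16

16


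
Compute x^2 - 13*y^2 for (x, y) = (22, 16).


x^2 - d*y^2
= 22^2 - 13*16^2
= 484 - 3328
= -2844

-2844


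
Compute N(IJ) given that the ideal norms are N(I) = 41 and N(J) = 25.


N(IJ) = N(I) * N(J)
= 41 * 25
= 1025

1025


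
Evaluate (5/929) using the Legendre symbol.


p = 929 is prime, so compute (5/929) with the reciprocity algorithm (Jacobi-symbol steps: pull out 2s via (2/n), flip via reciprocity, reduce):
  reciprocity: (5/929) -> +(929/5)
  reduce: (4/5)
  pull out 2: (2/5) = -1  (since 5 mod 8 = 5)
  pull out 2: (2/5) = -1  (since 5 mod 8 = 5)
  (1/5) = 1
Product of signs = 1
(5/929) = 1

1


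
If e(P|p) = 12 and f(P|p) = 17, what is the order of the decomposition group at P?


|D_P| = e * f
= 12 * 17
= 204

204


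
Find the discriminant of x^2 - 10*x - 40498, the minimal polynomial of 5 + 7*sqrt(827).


The element 5 + 7*sqrt(827) has minimal polynomial:
x^2 - 10*x - 40498
Discriminant = (-10)^2 - 4*(-40498)
= 100 + 161992
= 162092

162092


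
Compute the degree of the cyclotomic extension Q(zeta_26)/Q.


The degree equals Euler's totient phi(26).
26 = 2 * 13
phi(26) = 12

12


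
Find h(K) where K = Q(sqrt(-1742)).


K = Q(sqrt(-1742)). d mod 4 = 2, so D = disc(K) = 4d = -6968
h(K) equals the number of primitive reduced positive-definite forms (a, b, c) = a*x^2 + b*x*y + c*y^2 with b^2 - 4ac = D,
where reduced means |b| <= a <= c, with b >= 0 whenever |b| = a or a = c, and primitive means gcd(a, b, c) = 1.
Reduced forces 3a^2 <= |D| = 6968, so 1 <= a <= 48; b must have the parity of D, and c = (b^2 - D)/(4a) must be an integer >= a.
Enumerate a = 1..48, b in [-a, a]:
  a=1: (1, 0, 1742)  [1]
  a=2: (2, 0, 871)  [1]
  a=3: (3, -2, 581), (3, 2, 581)  [2]
  a=4..5: none
  a=6: (6, -4, 291), (6, 4, 291)  [2]
  a=7: (7, -2, 249), (7, 2, 249)  [2]
  a=8: none
  a=9: (9, -4, 194), (9, 4, 194)  [2]
  a=10..12: none
  a=13: (13, 0, 134)  [1]
  a=14: (14, -12, 127), (14, 12, 127)  [2]
  a=15..16: none
  a=17: (17, -6, 103), (17, 6, 103)  [2]
  a=18: (18, -4, 97), (18, 4, 97)  [2]
  a=19: (19, -10, 93), (19, 10, 93)  [2]
  a=20: none
  a=21: (21, -16, 86), (21, -2, 83), (21, 2, 83), (21, 16, 86)  [4]
  a=22: none
  a=23: (23, -22, 81), (23, 22, 81)  [2]
  a=24..25: none
  a=26: (26, 0, 67)  [1]
  a=27: (27, -22, 69), (27, 22, 69)  [2]
  a=28..30: none
  a=31: (31, -10, 57), (31, 10, 57)  [2]
  a=32..33: none
  a=34: (34, -28, 57), (34, 28, 57)  [2]
  a=35..36: none
  a=37: (37, -32, 54), (37, 32, 54)  [2]
  a=38: (38, -28, 51), (38, 28, 51)  [2]
  a=39: (39, -26, 49), (39, 26, 49)  [2]
  a=40: none
  a=41: (41, -24, 46), (41, 24, 46)  [2]
  a=42: (42, -40, 51), (42, -16, 43), (42, 16, 43), (42, 40, 51)  [4]
  a=43..48: none
Total reduced forms: 1 + 1 + 2 + 2 + 2 + 2 + 1 + 2 + 2 + 2 + 2 + 4 + 2 + 1 + 2 + 2 + 2 + 2 + 2 + 2 + 2 + 4 = 44
h = 44

44
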